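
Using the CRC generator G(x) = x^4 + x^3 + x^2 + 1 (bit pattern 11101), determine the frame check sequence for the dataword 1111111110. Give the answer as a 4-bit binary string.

0010

Append 4 zeros: 11111111100000. Divide by 11101 (XOR where the leading bit is 1):
  pos 0: 11111 XOR 11101 = 00010
  pos 3: 10111 XOR 11101 = 01010
  pos 4: 10101 XOR 11101 = 01000
  pos 5: 10000 XOR 11101 = 01101
  pos 6: 11010 XOR 11101 = 00111
  pos 8: 11100 XOR 11101 = 00001
Remainder (last 4 bits) = 0010. This is the CRC / FCS.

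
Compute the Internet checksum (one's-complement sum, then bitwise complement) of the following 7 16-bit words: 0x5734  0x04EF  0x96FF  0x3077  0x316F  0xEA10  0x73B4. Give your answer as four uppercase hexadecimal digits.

One's-complement addition (fold any carry out of bit 15 back into bit 0):
  0x5734 + 0x04EF = 0x05C23
  0x5C23 + 0x96FF = 0x0F322
  0xF322 + 0x3077 = 0x12399 → wrap carry → 0x239A
  0x239A + 0x316F = 0x05509
  0x5509 + 0xEA10 = 0x13F19 → wrap carry → 0x3F1A
  0x3F1A + 0x73B4 = 0x0B2CE
One's-complement sum = 0xB2CE.
Checksum = ~0xB2CE & 0xFFFF = 0x4D31.

4D31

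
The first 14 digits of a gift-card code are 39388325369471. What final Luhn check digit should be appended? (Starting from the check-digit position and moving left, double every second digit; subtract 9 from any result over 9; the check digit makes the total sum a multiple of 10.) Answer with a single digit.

9

Partial digits right→left: 1 7 4 9 6 3 5 2 3 8 8 3 9 3
Double every second digit counting from the check-digit position (so the 1st, 3rd, 5th, ... of the partial from the right).
  doubled (with −9 where >9): 2 8 3 1 6 7 9 → sum 36
  kept as-is: 7 9 3 2 8 3 3 → sum 35
Total = 36 + 35 = 71.
Check digit = (10 − (71 mod 10)) mod 10 = 9.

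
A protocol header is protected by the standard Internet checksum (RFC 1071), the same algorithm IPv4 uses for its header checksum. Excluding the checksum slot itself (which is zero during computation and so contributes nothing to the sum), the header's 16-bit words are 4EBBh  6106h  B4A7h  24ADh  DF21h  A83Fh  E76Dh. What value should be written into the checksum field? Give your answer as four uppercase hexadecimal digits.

One's-complement addition (fold any carry out of bit 15 back into bit 0):
  0x4EBB + 0x6106 = 0x0AFC1
  0xAFC1 + 0xB4A7 = 0x16468 → wrap carry → 0x6469
  0x6469 + 0x24AD = 0x08916
  0x8916 + 0xDF21 = 0x16837 → wrap carry → 0x6838
  0x6838 + 0xA83F = 0x11077 → wrap carry → 0x1078
  0x1078 + 0xE76D = 0x0F7E5
One's-complement sum = 0xF7E5.
Checksum = ~0xF7E5 & 0xFFFF = 0x081A.

081A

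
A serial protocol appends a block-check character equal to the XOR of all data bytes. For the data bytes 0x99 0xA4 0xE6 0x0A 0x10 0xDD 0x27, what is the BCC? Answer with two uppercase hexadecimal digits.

XOR the bytes together:
  start with 0x99
  0x99 ⊕ 0xA4 = 0x3D
  0x3D ⊕ 0xE6 = 0xDB
  0xDB ⊕ 0x0A = 0xD1
  0xD1 ⊕ 0x10 = 0xC1
  0xC1 ⊕ 0xDD = 0x1C
  0x1C ⊕ 0x27 = 0x3B

3B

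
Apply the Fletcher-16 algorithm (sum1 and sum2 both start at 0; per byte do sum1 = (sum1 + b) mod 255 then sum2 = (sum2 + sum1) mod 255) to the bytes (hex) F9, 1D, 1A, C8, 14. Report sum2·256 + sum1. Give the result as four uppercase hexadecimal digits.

Running sums (mod 255):
  after byte 0 (F9): sum1=249, sum2=249
  after byte 1 (1D): sum1=23, sum2=17
  after byte 2 (1A): sum1=49, sum2=66
  after byte 3 (C8): sum1=249, sum2=60
  after byte 4 (14): sum1=14, sum2=74
Checksum = sum2·256 + sum1 = 74·256 + 14 = 18958 = 0x4A0E.

4A0E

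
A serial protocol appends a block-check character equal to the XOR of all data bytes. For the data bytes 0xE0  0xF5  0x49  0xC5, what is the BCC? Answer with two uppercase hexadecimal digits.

99

XOR the bytes together:
  start with 0xE0
  0xE0 ⊕ 0xF5 = 0x15
  0x15 ⊕ 0x49 = 0x5C
  0x5C ⊕ 0xC5 = 0x99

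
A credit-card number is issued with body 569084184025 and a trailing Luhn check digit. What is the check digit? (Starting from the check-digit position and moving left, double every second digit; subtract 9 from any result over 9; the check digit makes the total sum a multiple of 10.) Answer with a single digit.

2

Partial digits right→left: 5 2 0 4 8 1 4 8 0 9 6 5
Double every second digit counting from the check-digit position (so the 1st, 3rd, 5th, ... of the partial from the right).
  doubled (with −9 where >9): 1 0 7 8 0 3 → sum 19
  kept as-is: 2 4 1 8 9 5 → sum 29
Total = 19 + 29 = 48.
Check digit = (10 − (48 mod 10)) mod 10 = 2.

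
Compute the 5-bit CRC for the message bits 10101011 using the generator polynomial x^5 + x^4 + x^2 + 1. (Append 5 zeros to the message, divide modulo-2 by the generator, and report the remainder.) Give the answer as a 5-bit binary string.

00111

Append 5 zeros: 1010101100000. Divide by 110101 (XOR where the leading bit is 1):
  pos 0: 101010 XOR 110101 = 011111
  pos 1: 111111 XOR 110101 = 001010
  pos 3: 101010 XOR 110101 = 011111
  pos 4: 111110 XOR 110101 = 001011
  pos 6: 101100 XOR 110101 = 011001
  pos 7: 110010 XOR 110101 = 000111
Remainder (last 5 bits) = 00111. This is the CRC / FCS.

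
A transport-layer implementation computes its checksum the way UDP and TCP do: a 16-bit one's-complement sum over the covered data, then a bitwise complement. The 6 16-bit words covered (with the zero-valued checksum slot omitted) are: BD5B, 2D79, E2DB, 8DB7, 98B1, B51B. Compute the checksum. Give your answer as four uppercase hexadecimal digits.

One's-complement addition (fold any carry out of bit 15 back into bit 0):
  0xBD5B + 0x2D79 = 0x0EAD4
  0xEAD4 + 0xE2DB = 0x1CDAF → wrap carry → 0xCDB0
  0xCDB0 + 0x8DB7 = 0x15B67 → wrap carry → 0x5B68
  0x5B68 + 0x98B1 = 0x0F419
  0xF419 + 0xB51B = 0x1A934 → wrap carry → 0xA935
One's-complement sum = 0xA935.
Checksum = ~0xA935 & 0xFFFF = 0x56CA.

56CA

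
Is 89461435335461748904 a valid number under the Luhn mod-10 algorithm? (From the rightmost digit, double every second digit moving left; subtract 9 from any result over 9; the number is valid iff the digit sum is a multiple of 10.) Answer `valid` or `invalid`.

From the right, keep odd positions and double even positions (subtract 9 from any doubled value over 9):
  doubled (positions 2,4,...): 0 7 5 3 1 6 6 2 8 7 → sum 45
  kept (positions 1,3,...): 4 9 4 1 4 3 5 4 6 9 → sum 49
Total = 94.
94 mod 10 = 4, so the number is invalid.

invalid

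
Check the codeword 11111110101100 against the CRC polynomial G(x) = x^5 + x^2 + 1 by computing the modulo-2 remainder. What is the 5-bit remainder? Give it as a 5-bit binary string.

Modulo-2 division of 11111110101100 by 100101:
  pos 0: 111111 XOR 100101 = 011010
  pos 1: 110101 XOR 100101 = 010000
  pos 2: 100000 XOR 100101 = 000101
  pos 5: 101101 XOR 100101 = 001000
  pos 7: 100010 XOR 100101 = 000111
Remainder = 01110 (nonzero — an error is detected).

01110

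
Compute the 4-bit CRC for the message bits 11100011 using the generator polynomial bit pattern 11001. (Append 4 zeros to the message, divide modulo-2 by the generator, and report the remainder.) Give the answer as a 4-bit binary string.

0000

Append 4 zeros: 111000110000. Divide by 11001 (XOR where the leading bit is 1):
  pos 0: 11100 XOR 11001 = 00101
  pos 2: 10101 XOR 11001 = 01100
  pos 3: 11001 XOR 11001 = 00000
Remainder (last 4 bits) = 0000. This is the CRC / FCS.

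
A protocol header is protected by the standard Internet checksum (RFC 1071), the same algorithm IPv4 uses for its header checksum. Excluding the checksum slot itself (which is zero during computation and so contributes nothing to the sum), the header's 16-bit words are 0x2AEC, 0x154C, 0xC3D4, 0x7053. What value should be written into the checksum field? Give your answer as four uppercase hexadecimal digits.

8B9F

One's-complement addition (fold any carry out of bit 15 back into bit 0):
  0x2AEC + 0x154C = 0x04038
  0x4038 + 0xC3D4 = 0x1040C → wrap carry → 0x040D
  0x040D + 0x7053 = 0x07460
One's-complement sum = 0x7460.
Checksum = ~0x7460 & 0xFFFF = 0x8B9F.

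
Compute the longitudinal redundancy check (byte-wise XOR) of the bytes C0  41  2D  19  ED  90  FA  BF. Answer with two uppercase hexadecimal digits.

8D

XOR the bytes together:
  start with 0xC0
  0xC0 ⊕ 0x41 = 0x81
  0x81 ⊕ 0x2D = 0xAC
  0xAC ⊕ 0x19 = 0xB5
  0xB5 ⊕ 0xED = 0x58
  0x58 ⊕ 0x90 = 0xC8
  0xC8 ⊕ 0xFA = 0x32
  0x32 ⊕ 0xBF = 0x8D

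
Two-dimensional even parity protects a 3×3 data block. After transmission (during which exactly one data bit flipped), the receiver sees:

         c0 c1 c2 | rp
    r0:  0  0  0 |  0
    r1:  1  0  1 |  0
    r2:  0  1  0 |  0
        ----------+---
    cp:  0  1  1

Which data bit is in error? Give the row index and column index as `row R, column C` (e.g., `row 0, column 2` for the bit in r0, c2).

Recompute each row's even parity and compare to rp:
  r0: data parity 0, sent rp 0 → ok
  r1: data parity 0, sent rp 0 → ok
  r2: data parity 1, sent rp 0 → mismatch
Recompute each column's even parity and compare to cp:
  c0: data parity 1, sent cp 0 → mismatch
  c1: data parity 1, sent cp 1 → ok
  c2: data parity 1, sent cp 1 → ok
Exactly one row (r2) and one column (c0) fail → the flipped bit is at their intersection.

row 2, column 0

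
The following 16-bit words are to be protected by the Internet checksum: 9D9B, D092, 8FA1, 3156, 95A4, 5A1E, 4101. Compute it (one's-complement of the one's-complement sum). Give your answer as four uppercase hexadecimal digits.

A015

One's-complement addition (fold any carry out of bit 15 back into bit 0):
  0x9D9B + 0xD092 = 0x16E2D → wrap carry → 0x6E2E
  0x6E2E + 0x8FA1 = 0x0FDCF
  0xFDCF + 0x3156 = 0x12F25 → wrap carry → 0x2F26
  0x2F26 + 0x95A4 = 0x0C4CA
  0xC4CA + 0x5A1E = 0x11EE8 → wrap carry → 0x1EE9
  0x1EE9 + 0x4101 = 0x05FEA
One's-complement sum = 0x5FEA.
Checksum = ~0x5FEA & 0xFFFF = 0xA015.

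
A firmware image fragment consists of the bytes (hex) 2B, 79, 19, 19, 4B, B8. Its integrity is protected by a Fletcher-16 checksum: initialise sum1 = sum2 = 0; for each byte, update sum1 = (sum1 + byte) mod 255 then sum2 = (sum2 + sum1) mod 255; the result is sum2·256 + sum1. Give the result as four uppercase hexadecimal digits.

61DA

Running sums (mod 255):
  after byte 0 (2B): sum1=43, sum2=43
  after byte 1 (79): sum1=164, sum2=207
  after byte 2 (19): sum1=189, sum2=141
  after byte 3 (19): sum1=214, sum2=100
  after byte 4 (4B): sum1=34, sum2=134
  after byte 5 (B8): sum1=218, sum2=97
Checksum = sum2·256 + sum1 = 97·256 + 218 = 25050 = 0x61DA.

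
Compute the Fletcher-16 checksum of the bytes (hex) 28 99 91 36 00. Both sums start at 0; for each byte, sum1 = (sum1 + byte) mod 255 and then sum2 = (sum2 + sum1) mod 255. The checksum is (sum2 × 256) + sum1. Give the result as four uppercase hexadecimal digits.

5089

Running sums (mod 255):
  after byte 0 (28): sum1=40, sum2=40
  after byte 1 (99): sum1=193, sum2=233
  after byte 2 (91): sum1=83, sum2=61
  after byte 3 (36): sum1=137, sum2=198
  after byte 4 (00): sum1=137, sum2=80
Checksum = sum2·256 + sum1 = 80·256 + 137 = 20617 = 0x5089.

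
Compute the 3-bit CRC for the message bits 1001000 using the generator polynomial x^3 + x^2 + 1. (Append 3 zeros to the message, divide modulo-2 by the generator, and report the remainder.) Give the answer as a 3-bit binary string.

010

Append 3 zeros: 1001000000. Divide by 1101 (XOR where the leading bit is 1):
  pos 0: 1001 XOR 1101 = 0100
  pos 1: 1000 XOR 1101 = 0101
  pos 2: 1010 XOR 1101 = 0111
  pos 3: 1110 XOR 1101 = 0011
  pos 5: 1100 XOR 1101 = 0001
Remainder (last 3 bits) = 010. This is the CRC / FCS.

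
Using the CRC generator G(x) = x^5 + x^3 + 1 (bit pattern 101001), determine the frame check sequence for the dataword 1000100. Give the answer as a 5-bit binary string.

Append 5 zeros: 100010000000. Divide by 101001 (XOR where the leading bit is 1):
  pos 0: 100010 XOR 101001 = 001011
  pos 2: 101100 XOR 101001 = 000101
  pos 5: 101000 XOR 101001 = 000001
Remainder (last 5 bits) = 00010. This is the CRC / FCS.

00010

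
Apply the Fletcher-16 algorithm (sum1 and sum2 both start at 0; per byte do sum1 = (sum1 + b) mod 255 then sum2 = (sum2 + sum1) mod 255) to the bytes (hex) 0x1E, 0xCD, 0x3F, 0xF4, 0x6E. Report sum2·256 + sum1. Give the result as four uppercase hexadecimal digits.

Running sums (mod 255):
  after byte 0 (0x1E): sum1=30, sum2=30
  after byte 1 (0xCD): sum1=235, sum2=10
  after byte 2 (0x3F): sum1=43, sum2=53
  after byte 3 (0xF4): sum1=32, sum2=85
  after byte 4 (0x6E): sum1=142, sum2=227
Checksum = sum2·256 + sum1 = 227·256 + 142 = 58254 = 0xE38E.

E38E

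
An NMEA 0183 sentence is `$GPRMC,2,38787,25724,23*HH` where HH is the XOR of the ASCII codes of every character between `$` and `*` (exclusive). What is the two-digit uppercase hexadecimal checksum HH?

XOR the ASCII codes of the payload characters:
  'G' = 0x47 → acc = 0x47
  'P' = 0x50 → acc = 0x17
  'R' = 0x52 → acc = 0x45
  'M' = 0x4D → acc = 0x08
  'C' = 0x43 → acc = 0x4B
  ',' = 0x2C → acc = 0x67
  '2' = 0x32 → acc = 0x55
  ',' = 0x2C → acc = 0x79
  '3' = 0x33 → acc = 0x4A
  '8' = 0x38 → acc = 0x72
  '7' = 0x37 → acc = 0x45
  '8' = 0x38 → acc = 0x7D
  '7' = 0x37 → acc = 0x4A
  ',' = 0x2C → acc = 0x66
  '2' = 0x32 → acc = 0x54
  '5' = 0x35 → acc = 0x61
  '7' = 0x37 → acc = 0x56
  '2' = 0x32 → acc = 0x64
  '4' = 0x34 → acc = 0x50
  ',' = 0x2C → acc = 0x7C
  '2' = 0x32 → acc = 0x4E
  '3' = 0x33 → acc = 0x7D
Checksum = 0x7D.

7D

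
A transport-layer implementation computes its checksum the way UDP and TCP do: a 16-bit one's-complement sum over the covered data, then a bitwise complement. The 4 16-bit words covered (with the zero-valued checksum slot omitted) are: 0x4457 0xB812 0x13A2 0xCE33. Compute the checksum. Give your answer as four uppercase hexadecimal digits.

One's-complement addition (fold any carry out of bit 15 back into bit 0):
  0x4457 + 0xB812 = 0x0FC69
  0xFC69 + 0x13A2 = 0x1100B → wrap carry → 0x100C
  0x100C + 0xCE33 = 0x0DE3F
One's-complement sum = 0xDE3F.
Checksum = ~0xDE3F & 0xFFFF = 0x21C0.

21C0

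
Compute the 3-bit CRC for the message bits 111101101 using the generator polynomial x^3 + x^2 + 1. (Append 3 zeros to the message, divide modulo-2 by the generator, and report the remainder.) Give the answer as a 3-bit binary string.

100

Append 3 zeros: 111101101000. Divide by 1101 (XOR where the leading bit is 1):
  pos 0: 1111 XOR 1101 = 0010
  pos 2: 1001 XOR 1101 = 0100
  pos 3: 1001 XOR 1101 = 0100
  pos 4: 1000 XOR 1101 = 0101
  pos 5: 1011 XOR 1101 = 0110
  pos 6: 1100 XOR 1101 = 0001
Remainder (last 3 bits) = 100. This is the CRC / FCS.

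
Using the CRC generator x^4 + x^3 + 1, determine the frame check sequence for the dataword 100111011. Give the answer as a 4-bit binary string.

1101

Append 4 zeros: 1001110110000. Divide by 11001 (XOR where the leading bit is 1):
  pos 0: 10011 XOR 11001 = 01010
  pos 1: 10101 XOR 11001 = 01100
  pos 2: 11000 XOR 11001 = 00001
  pos 6: 11100 XOR 11001 = 00101
  pos 8: 10100 XOR 11001 = 01101
Remainder (last 4 bits) = 1101. This is the CRC / FCS.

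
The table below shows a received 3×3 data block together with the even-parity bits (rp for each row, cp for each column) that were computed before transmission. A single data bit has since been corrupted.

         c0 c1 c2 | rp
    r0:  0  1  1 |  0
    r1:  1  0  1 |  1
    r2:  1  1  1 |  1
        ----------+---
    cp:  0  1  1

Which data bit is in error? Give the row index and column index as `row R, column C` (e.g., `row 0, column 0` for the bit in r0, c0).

row 1, column 1

Recompute each row's even parity and compare to rp:
  r0: data parity 0, sent rp 0 → ok
  r1: data parity 0, sent rp 1 → mismatch
  r2: data parity 1, sent rp 1 → ok
Recompute each column's even parity and compare to cp:
  c0: data parity 0, sent cp 0 → ok
  c1: data parity 0, sent cp 1 → mismatch
  c2: data parity 1, sent cp 1 → ok
Exactly one row (r1) and one column (c1) fail → the flipped bit is at their intersection.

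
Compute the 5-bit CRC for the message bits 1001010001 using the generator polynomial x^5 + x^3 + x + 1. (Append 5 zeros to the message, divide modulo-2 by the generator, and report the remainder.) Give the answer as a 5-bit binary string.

Append 5 zeros: 100101000100000. Divide by 101011 (XOR where the leading bit is 1):
  pos 0: 100101 XOR 101011 = 001110
  pos 2: 111000 XOR 101011 = 010011
  pos 3: 100110 XOR 101011 = 001101
  pos 5: 110110 XOR 101011 = 011101
  pos 6: 111010 XOR 101011 = 010001
  pos 7: 100010 XOR 101011 = 001001
  pos 9: 100100 XOR 101011 = 001111
Remainder (last 5 bits) = 01111. This is the CRC / FCS.

01111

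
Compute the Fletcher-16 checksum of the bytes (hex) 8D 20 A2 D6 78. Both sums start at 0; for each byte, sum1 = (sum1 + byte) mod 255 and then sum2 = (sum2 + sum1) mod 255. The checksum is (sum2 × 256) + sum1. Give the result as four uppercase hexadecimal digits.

529F

Running sums (mod 255):
  after byte 0 (8D): sum1=141, sum2=141
  after byte 1 (20): sum1=173, sum2=59
  after byte 2 (A2): sum1=80, sum2=139
  after byte 3 (D6): sum1=39, sum2=178
  after byte 4 (78): sum1=159, sum2=82
Checksum = sum2·256 + sum1 = 82·256 + 159 = 21151 = 0x529F.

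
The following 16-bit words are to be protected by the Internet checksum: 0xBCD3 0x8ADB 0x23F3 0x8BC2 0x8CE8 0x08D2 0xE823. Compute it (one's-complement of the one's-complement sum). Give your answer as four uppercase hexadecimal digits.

8ABC

One's-complement addition (fold any carry out of bit 15 back into bit 0):
  0xBCD3 + 0x8ADB = 0x147AE → wrap carry → 0x47AF
  0x47AF + 0x23F3 = 0x06BA2
  0x6BA2 + 0x8BC2 = 0x0F764
  0xF764 + 0x8CE8 = 0x1844C → wrap carry → 0x844D
  0x844D + 0x08D2 = 0x08D1F
  0x8D1F + 0xE823 = 0x17542 → wrap carry → 0x7543
One's-complement sum = 0x7543.
Checksum = ~0x7543 & 0xFFFF = 0x8ABC.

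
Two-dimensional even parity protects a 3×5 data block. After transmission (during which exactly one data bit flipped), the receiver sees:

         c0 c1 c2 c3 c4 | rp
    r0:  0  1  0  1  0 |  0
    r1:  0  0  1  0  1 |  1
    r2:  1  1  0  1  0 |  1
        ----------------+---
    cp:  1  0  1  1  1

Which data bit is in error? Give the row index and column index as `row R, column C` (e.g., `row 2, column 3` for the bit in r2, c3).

row 1, column 3

Recompute each row's even parity and compare to rp:
  r0: data parity 0, sent rp 0 → ok
  r1: data parity 0, sent rp 1 → mismatch
  r2: data parity 1, sent rp 1 → ok
Recompute each column's even parity and compare to cp:
  c0: data parity 1, sent cp 1 → ok
  c1: data parity 0, sent cp 0 → ok
  c2: data parity 1, sent cp 1 → ok
  c3: data parity 0, sent cp 1 → mismatch
  c4: data parity 1, sent cp 1 → ok
Exactly one row (r1) and one column (c3) fail → the flipped bit is at their intersection.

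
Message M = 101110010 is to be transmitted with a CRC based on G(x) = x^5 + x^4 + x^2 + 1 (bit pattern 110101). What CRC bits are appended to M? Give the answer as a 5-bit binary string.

00010

Append 5 zeros: 10111001000000. Divide by 110101 (XOR where the leading bit is 1):
  pos 0: 101110 XOR 110101 = 011011
  pos 1: 110110 XOR 110101 = 000011
  pos 5: 111000 XOR 110101 = 001101
  pos 7: 110100 XOR 110101 = 000001
Remainder (last 5 bits) = 00010. This is the CRC / FCS.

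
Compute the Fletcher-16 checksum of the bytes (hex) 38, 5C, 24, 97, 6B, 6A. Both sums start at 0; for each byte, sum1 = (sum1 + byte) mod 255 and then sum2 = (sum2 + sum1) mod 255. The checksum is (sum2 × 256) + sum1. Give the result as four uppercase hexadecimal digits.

B726

Running sums (mod 255):
  after byte 0 (38): sum1=56, sum2=56
  after byte 1 (5C): sum1=148, sum2=204
  after byte 2 (24): sum1=184, sum2=133
  after byte 3 (97): sum1=80, sum2=213
  after byte 4 (6B): sum1=187, sum2=145
  after byte 5 (6A): sum1=38, sum2=183
Checksum = sum2·256 + sum1 = 183·256 + 38 = 46886 = 0xB726.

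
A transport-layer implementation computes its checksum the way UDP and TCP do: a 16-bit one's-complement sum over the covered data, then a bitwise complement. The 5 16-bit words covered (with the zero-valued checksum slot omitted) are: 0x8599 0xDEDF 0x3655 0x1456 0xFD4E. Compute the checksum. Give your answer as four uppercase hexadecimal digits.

538C

One's-complement addition (fold any carry out of bit 15 back into bit 0):
  0x8599 + 0xDEDF = 0x16478 → wrap carry → 0x6479
  0x6479 + 0x3655 = 0x09ACE
  0x9ACE + 0x1456 = 0x0AF24
  0xAF24 + 0xFD4E = 0x1AC72 → wrap carry → 0xAC73
One's-complement sum = 0xAC73.
Checksum = ~0xAC73 & 0xFFFF = 0x538C.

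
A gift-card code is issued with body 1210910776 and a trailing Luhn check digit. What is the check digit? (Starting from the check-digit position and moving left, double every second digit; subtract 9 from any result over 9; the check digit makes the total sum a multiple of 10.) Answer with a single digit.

Partial digits right→left: 6 7 7 0 1 9 0 1 2 1
Double every second digit counting from the check-digit position (so the 1st, 3rd, 5th, ... of the partial from the right).
  doubled (with −9 where >9): 3 5 2 0 4 → sum 14
  kept as-is: 7 0 9 1 1 → sum 18
Total = 14 + 18 = 32.
Check digit = (10 − (32 mod 10)) mod 10 = 8.

8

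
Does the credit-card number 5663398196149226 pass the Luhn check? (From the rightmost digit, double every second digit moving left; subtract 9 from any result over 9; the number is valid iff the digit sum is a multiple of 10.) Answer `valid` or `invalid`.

invalid

From the right, keep odd positions and double even positions (subtract 9 from any doubled value over 9):
  doubled (positions 2,4,...): 4 9 2 9 7 6 3 1 → sum 41
  kept (positions 1,3,...): 6 2 4 6 1 9 3 6 → sum 37
Total = 78.
78 mod 10 = 8, so the number is invalid.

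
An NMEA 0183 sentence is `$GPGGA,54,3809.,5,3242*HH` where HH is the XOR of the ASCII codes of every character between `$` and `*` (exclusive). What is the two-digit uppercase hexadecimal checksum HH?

XOR the ASCII codes of the payload characters:
  'G' = 0x47 → acc = 0x47
  'P' = 0x50 → acc = 0x17
  'G' = 0x47 → acc = 0x50
  'G' = 0x47 → acc = 0x17
  'A' = 0x41 → acc = 0x56
  ',' = 0x2C → acc = 0x7A
  '5' = 0x35 → acc = 0x4F
  '4' = 0x34 → acc = 0x7B
  ',' = 0x2C → acc = 0x57
  '3' = 0x33 → acc = 0x64
  '8' = 0x38 → acc = 0x5C
  '0' = 0x30 → acc = 0x6C
  '9' = 0x39 → acc = 0x55
  '.' = 0x2E → acc = 0x7B
  ',' = 0x2C → acc = 0x57
  '5' = 0x35 → acc = 0x62
  ',' = 0x2C → acc = 0x4E
  '3' = 0x33 → acc = 0x7D
  '2' = 0x32 → acc = 0x4F
  '4' = 0x34 → acc = 0x7B
  '2' = 0x32 → acc = 0x49
Checksum = 0x49.

49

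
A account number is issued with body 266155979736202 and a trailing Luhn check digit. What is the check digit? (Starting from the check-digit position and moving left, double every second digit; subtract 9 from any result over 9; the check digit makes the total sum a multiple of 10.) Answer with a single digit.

8

Partial digits right→left: 2 0 2 6 3 7 9 7 9 5 5 1 6 6 2
Double every second digit counting from the check-digit position (so the 1st, 3rd, 5th, ... of the partial from the right).
  doubled (with −9 where >9): 4 4 6 9 9 1 3 4 → sum 40
  kept as-is: 0 6 7 7 5 1 6 → sum 32
Total = 40 + 32 = 72.
Check digit = (10 − (72 mod 10)) mod 10 = 8.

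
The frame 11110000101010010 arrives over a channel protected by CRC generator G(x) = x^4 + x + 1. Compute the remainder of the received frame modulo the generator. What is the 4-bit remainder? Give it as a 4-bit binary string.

1111

Modulo-2 division of 11110000101010010 by 10011:
  pos 0: 11110 XOR 10011 = 01101
  pos 1: 11010 XOR 10011 = 01001
  pos 2: 10010 XOR 10011 = 00001
  pos 6: 10101 XOR 10011 = 00110
  pos 8: 11001 XOR 10011 = 01010
  pos 9: 10100 XOR 10011 = 00111
  pos 11: 11101 XOR 10011 = 01110
  pos 12: 11100 XOR 10011 = 01111
Remainder = 1111 (nonzero — an error is detected).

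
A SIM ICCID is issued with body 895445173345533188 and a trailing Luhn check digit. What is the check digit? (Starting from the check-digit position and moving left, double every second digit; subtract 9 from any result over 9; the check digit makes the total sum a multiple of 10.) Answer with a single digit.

Partial digits right→left: 8 8 1 3 3 5 5 4 3 3 7 1 5 4 4 5 9 8
Double every second digit counting from the check-digit position (so the 1st, 3rd, 5th, ... of the partial from the right).
  doubled (with −9 where >9): 7 2 6 1 6 5 1 8 9 → sum 45
  kept as-is: 8 3 5 4 3 1 4 5 8 → sum 41
Total = 45 + 41 = 86.
Check digit = (10 − (86 mod 10)) mod 10 = 4.

4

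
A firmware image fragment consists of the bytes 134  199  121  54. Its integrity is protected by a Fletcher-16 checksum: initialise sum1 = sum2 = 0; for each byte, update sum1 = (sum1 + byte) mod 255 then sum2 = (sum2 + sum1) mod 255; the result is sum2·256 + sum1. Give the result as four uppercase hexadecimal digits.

9AFD

Running sums (mod 255):
  after byte 0 (134): sum1=134, sum2=134
  after byte 1 (199): sum1=78, sum2=212
  after byte 2 (121): sum1=199, sum2=156
  after byte 3 (54): sum1=253, sum2=154
Checksum = sum2·256 + sum1 = 154·256 + 253 = 39677 = 0x9AFD.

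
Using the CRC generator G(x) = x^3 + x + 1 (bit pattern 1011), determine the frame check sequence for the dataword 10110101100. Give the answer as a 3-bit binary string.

000

Append 3 zeros: 10110101100000. Divide by 1011 (XOR where the leading bit is 1):
  pos 0: 1011 XOR 1011 = 0000
  pos 5: 1011 XOR 1011 = 0000
Remainder (last 3 bits) = 000. This is the CRC / FCS.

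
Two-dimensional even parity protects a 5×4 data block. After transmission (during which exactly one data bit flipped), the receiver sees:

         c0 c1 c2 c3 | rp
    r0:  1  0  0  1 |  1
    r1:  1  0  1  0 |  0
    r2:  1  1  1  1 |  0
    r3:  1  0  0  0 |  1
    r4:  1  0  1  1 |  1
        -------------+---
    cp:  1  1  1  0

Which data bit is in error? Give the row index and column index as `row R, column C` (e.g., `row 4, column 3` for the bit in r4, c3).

row 0, column 3

Recompute each row's even parity and compare to rp:
  r0: data parity 0, sent rp 1 → mismatch
  r1: data parity 0, sent rp 0 → ok
  r2: data parity 0, sent rp 0 → ok
  r3: data parity 1, sent rp 1 → ok
  r4: data parity 1, sent rp 1 → ok
Recompute each column's even parity and compare to cp:
  c0: data parity 1, sent cp 1 → ok
  c1: data parity 1, sent cp 1 → ok
  c2: data parity 1, sent cp 1 → ok
  c3: data parity 1, sent cp 0 → mismatch
Exactly one row (r0) and one column (c3) fail → the flipped bit is at their intersection.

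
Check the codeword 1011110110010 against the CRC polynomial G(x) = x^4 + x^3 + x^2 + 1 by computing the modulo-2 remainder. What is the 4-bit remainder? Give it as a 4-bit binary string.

Modulo-2 division of 1011110110010 by 11101:
  pos 0: 10111 XOR 11101 = 01010
  pos 1: 10101 XOR 11101 = 01000
  pos 2: 10000 XOR 11101 = 01101
  pos 3: 11011 XOR 11101 = 00110
  pos 5: 11010 XOR 11101 = 00111
  pos 7: 11101 XOR 11101 = 00000
Remainder = 0000 (zero — the frame passes the CRC check).

0000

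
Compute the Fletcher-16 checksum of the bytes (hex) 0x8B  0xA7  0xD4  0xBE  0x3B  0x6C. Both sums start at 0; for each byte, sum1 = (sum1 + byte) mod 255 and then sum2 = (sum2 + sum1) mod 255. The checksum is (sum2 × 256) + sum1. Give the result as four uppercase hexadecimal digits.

FD6E

Running sums (mod 255):
  after byte 0 (0x8B): sum1=139, sum2=139
  after byte 1 (0xA7): sum1=51, sum2=190
  after byte 2 (0xD4): sum1=8, sum2=198
  after byte 3 (0xBE): sum1=198, sum2=141
  after byte 4 (0x3B): sum1=2, sum2=143
  after byte 5 (0x6C): sum1=110, sum2=253
Checksum = sum2·256 + sum1 = 253·256 + 110 = 64878 = 0xFD6E.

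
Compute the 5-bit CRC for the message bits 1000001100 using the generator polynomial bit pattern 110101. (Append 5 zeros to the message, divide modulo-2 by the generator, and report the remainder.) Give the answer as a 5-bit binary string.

Append 5 zeros: 100000110000000. Divide by 110101 (XOR where the leading bit is 1):
  pos 0: 100000 XOR 110101 = 010101
  pos 1: 101011 XOR 110101 = 011110
  pos 2: 111101 XOR 110101 = 001000
  pos 4: 100000 XOR 110101 = 010101
  pos 5: 101010 XOR 110101 = 011111
  pos 6: 111110 XOR 110101 = 001011
  pos 8: 101100 XOR 110101 = 011001
  pos 9: 110010 XOR 110101 = 000111
Remainder (last 5 bits) = 00111. This is the CRC / FCS.

00111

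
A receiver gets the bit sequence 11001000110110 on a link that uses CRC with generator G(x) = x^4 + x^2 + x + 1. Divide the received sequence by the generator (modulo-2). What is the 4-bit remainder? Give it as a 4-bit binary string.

1110

Modulo-2 division of 11001000110110 by 10111:
  pos 0: 11001 XOR 10111 = 01110
  pos 1: 11100 XOR 10111 = 01011
  pos 2: 10110 XOR 10111 = 00001
  pos 6: 10110 XOR 10111 = 00001
Remainder = 1110 (nonzero — an error is detected).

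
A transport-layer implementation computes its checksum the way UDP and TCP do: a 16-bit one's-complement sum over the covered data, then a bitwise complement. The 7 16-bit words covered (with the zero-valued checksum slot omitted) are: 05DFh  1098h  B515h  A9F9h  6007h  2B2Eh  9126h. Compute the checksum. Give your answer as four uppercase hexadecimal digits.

One's-complement addition (fold any carry out of bit 15 back into bit 0):
  0x05DF + 0x1098 = 0x01677
  0x1677 + 0xB515 = 0x0CB8C
  0xCB8C + 0xA9F9 = 0x17585 → wrap carry → 0x7586
  0x7586 + 0x6007 = 0x0D58D
  0xD58D + 0x2B2E = 0x100BB → wrap carry → 0x00BC
  0x00BC + 0x9126 = 0x091E2
One's-complement sum = 0x91E2.
Checksum = ~0x91E2 & 0xFFFF = 0x6E1D.

6E1D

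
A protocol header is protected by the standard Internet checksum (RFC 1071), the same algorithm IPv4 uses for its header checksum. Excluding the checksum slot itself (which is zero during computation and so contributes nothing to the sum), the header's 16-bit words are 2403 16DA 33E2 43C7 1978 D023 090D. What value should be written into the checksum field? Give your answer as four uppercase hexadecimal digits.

5AD0

One's-complement addition (fold any carry out of bit 15 back into bit 0):
  0x2403 + 0x16DA = 0x03ADD
  0x3ADD + 0x33E2 = 0x06EBF
  0x6EBF + 0x43C7 = 0x0B286
  0xB286 + 0x1978 = 0x0CBFE
  0xCBFE + 0xD023 = 0x19C21 → wrap carry → 0x9C22
  0x9C22 + 0x090D = 0x0A52F
One's-complement sum = 0xA52F.
Checksum = ~0xA52F & 0xFFFF = 0x5AD0.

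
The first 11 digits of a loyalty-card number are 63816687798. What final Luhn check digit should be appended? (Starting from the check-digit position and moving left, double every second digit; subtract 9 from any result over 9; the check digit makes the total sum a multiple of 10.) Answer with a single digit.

Partial digits right→left: 8 9 7 7 8 6 6 1 8 3 6
Double every second digit counting from the check-digit position (so the 1st, 3rd, 5th, ... of the partial from the right).
  doubled (with −9 where >9): 7 5 7 3 7 3 → sum 32
  kept as-is: 9 7 6 1 3 → sum 26
Total = 32 + 26 = 58.
Check digit = (10 − (58 mod 10)) mod 10 = 2.

2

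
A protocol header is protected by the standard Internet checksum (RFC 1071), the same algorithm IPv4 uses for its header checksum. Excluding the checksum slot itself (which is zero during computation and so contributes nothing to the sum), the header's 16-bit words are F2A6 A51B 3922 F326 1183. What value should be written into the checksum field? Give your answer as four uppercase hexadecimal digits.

One's-complement addition (fold any carry out of bit 15 back into bit 0):
  0xF2A6 + 0xA51B = 0x197C1 → wrap carry → 0x97C2
  0x97C2 + 0x3922 = 0x0D0E4
  0xD0E4 + 0xF326 = 0x1C40A → wrap carry → 0xC40B
  0xC40B + 0x1183 = 0x0D58E
One's-complement sum = 0xD58E.
Checksum = ~0xD58E & 0xFFFF = 0x2A71.

2A71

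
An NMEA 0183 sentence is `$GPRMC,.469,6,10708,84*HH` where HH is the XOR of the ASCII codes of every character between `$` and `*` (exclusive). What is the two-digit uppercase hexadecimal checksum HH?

5A

XOR the ASCII codes of the payload characters:
  'G' = 0x47 → acc = 0x47
  'P' = 0x50 → acc = 0x17
  'R' = 0x52 → acc = 0x45
  'M' = 0x4D → acc = 0x08
  'C' = 0x43 → acc = 0x4B
  ',' = 0x2C → acc = 0x67
  '.' = 0x2E → acc = 0x49
  '4' = 0x34 → acc = 0x7D
  '6' = 0x36 → acc = 0x4B
  '9' = 0x39 → acc = 0x72
  ',' = 0x2C → acc = 0x5E
  '6' = 0x36 → acc = 0x68
  ',' = 0x2C → acc = 0x44
  '1' = 0x31 → acc = 0x75
  '0' = 0x30 → acc = 0x45
  '7' = 0x37 → acc = 0x72
  '0' = 0x30 → acc = 0x42
  '8' = 0x38 → acc = 0x7A
  ',' = 0x2C → acc = 0x56
  '8' = 0x38 → acc = 0x6E
  '4' = 0x34 → acc = 0x5A
Checksum = 0x5A.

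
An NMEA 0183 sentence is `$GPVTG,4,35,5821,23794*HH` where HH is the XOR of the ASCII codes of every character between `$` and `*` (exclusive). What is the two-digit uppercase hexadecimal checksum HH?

55

XOR the ASCII codes of the payload characters:
  'G' = 0x47 → acc = 0x47
  'P' = 0x50 → acc = 0x17
  'V' = 0x56 → acc = 0x41
  'T' = 0x54 → acc = 0x15
  'G' = 0x47 → acc = 0x52
  ',' = 0x2C → acc = 0x7E
  '4' = 0x34 → acc = 0x4A
  ',' = 0x2C → acc = 0x66
  '3' = 0x33 → acc = 0x55
  '5' = 0x35 → acc = 0x60
  ',' = 0x2C → acc = 0x4C
  '5' = 0x35 → acc = 0x79
  '8' = 0x38 → acc = 0x41
  '2' = 0x32 → acc = 0x73
  '1' = 0x31 → acc = 0x42
  ',' = 0x2C → acc = 0x6E
  '2' = 0x32 → acc = 0x5C
  '3' = 0x33 → acc = 0x6F
  '7' = 0x37 → acc = 0x58
  '9' = 0x39 → acc = 0x61
  '4' = 0x34 → acc = 0x55
Checksum = 0x55.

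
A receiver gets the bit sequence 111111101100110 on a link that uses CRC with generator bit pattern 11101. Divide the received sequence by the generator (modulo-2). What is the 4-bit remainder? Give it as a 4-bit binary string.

Modulo-2 division of 111111101100110 by 11101:
  pos 0: 11111 XOR 11101 = 00010
  pos 3: 10110 XOR 11101 = 01011
  pos 4: 10111 XOR 11101 = 01010
  pos 5: 10101 XOR 11101 = 01000
  pos 6: 10000 XOR 11101 = 01101
  pos 7: 11010 XOR 11101 = 00111
  pos 9: 11111 XOR 11101 = 00010
Remainder = 0100 (nonzero — an error is detected).

0100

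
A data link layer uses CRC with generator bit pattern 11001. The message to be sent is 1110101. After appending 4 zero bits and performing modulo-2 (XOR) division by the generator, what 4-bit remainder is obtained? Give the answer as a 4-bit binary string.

Append 4 zeros: 11101010000. Divide by 11001 (XOR where the leading bit is 1):
  pos 0: 11101 XOR 11001 = 00100
  pos 2: 10001 XOR 11001 = 01000
  pos 3: 10000 XOR 11001 = 01001
  pos 4: 10010 XOR 11001 = 01011
  pos 5: 10110 XOR 11001 = 01111
  pos 6: 11110 XOR 11001 = 00111
Remainder (last 4 bits) = 0111. This is the CRC / FCS.

0111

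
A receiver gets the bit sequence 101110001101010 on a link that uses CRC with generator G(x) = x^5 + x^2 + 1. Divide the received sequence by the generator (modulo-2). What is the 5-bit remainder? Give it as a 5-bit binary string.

00000

Modulo-2 division of 101110001101010 by 100101:
  pos 0: 101110 XOR 100101 = 001011
  pos 2: 101100 XOR 100101 = 001001
  pos 4: 100111 XOR 100101 = 000010
  pos 8: 100101 XOR 100101 = 000000
Remainder = 00000 (zero — the frame passes the CRC check).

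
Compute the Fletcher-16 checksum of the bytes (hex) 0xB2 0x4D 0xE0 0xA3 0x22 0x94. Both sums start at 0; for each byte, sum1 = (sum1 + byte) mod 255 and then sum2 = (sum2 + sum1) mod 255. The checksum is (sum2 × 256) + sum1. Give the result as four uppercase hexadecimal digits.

Running sums (mod 255):
  after byte 0 (0xB2): sum1=178, sum2=178
  after byte 1 (0x4D): sum1=0, sum2=178
  after byte 2 (0xE0): sum1=224, sum2=147
  after byte 3 (0xA3): sum1=132, sum2=24
  after byte 4 (0x22): sum1=166, sum2=190
  after byte 5 (0x94): sum1=59, sum2=249
Checksum = sum2·256 + sum1 = 249·256 + 59 = 63803 = 0xF93B.

F93B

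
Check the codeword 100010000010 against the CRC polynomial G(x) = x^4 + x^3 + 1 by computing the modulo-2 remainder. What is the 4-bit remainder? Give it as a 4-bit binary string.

1000

Modulo-2 division of 100010000010 by 11001:
  pos 0: 10001 XOR 11001 = 01000
  pos 1: 10000 XOR 11001 = 01001
  pos 2: 10010 XOR 11001 = 01011
  pos 3: 10110 XOR 11001 = 01111
  pos 4: 11110 XOR 11001 = 00111
  pos 6: 11101 XOR 11001 = 00100
Remainder = 1000 (nonzero — an error is detected).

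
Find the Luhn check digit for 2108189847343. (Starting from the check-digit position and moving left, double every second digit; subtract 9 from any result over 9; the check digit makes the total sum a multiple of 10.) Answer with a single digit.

Partial digits right→left: 3 4 3 7 4 8 9 8 1 8 0 1 2
Double every second digit counting from the check-digit position (so the 1st, 3rd, 5th, ... of the partial from the right).
  doubled (with −9 where >9): 6 6 8 9 2 0 4 → sum 35
  kept as-is: 4 7 8 8 8 1 → sum 36
Total = 35 + 36 = 71.
Check digit = (10 − (71 mod 10)) mod 10 = 9.

9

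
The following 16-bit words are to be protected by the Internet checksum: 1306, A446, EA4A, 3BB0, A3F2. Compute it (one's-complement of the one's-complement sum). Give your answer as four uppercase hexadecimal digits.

7EC5

One's-complement addition (fold any carry out of bit 15 back into bit 0):
  0x1306 + 0xA446 = 0x0B74C
  0xB74C + 0xEA4A = 0x1A196 → wrap carry → 0xA197
  0xA197 + 0x3BB0 = 0x0DD47
  0xDD47 + 0xA3F2 = 0x18139 → wrap carry → 0x813A
One's-complement sum = 0x813A.
Checksum = ~0x813A & 0xFFFF = 0x7EC5.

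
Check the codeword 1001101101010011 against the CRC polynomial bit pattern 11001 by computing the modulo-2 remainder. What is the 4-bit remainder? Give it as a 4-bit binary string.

Modulo-2 division of 1001101101010011 by 11001:
  pos 0: 10011 XOR 11001 = 01010
  pos 1: 10100 XOR 11001 = 01101
  pos 2: 11011 XOR 11001 = 00010
  pos 5: 10101 XOR 11001 = 01100
  pos 6: 11000 XOR 11001 = 00001
  pos 10: 11001 XOR 11001 = 00000
Remainder = 0001 (nonzero — an error is detected).

0001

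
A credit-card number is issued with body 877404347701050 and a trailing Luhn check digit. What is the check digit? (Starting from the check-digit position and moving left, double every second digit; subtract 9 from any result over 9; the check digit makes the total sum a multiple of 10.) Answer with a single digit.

5

Partial digits right→left: 0 5 0 1 0 7 7 4 3 4 0 4 7 7 8
Double every second digit counting from the check-digit position (so the 1st, 3rd, 5th, ... of the partial from the right).
  doubled (with −9 where >9): 0 0 0 5 6 0 5 7 → sum 23
  kept as-is: 5 1 7 4 4 4 7 → sum 32
Total = 23 + 32 = 55.
Check digit = (10 − (55 mod 10)) mod 10 = 5.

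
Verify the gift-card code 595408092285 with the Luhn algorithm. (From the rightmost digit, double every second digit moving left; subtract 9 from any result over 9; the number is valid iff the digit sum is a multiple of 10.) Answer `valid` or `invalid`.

valid

From the right, keep odd positions and double even positions (subtract 9 from any doubled value over 9):
  doubled (positions 2,4,...): 7 4 0 0 1 1 → sum 13
  kept (positions 1,3,...): 5 2 9 8 4 9 → sum 37
Total = 50.
50 mod 10 = 0, so the number is valid.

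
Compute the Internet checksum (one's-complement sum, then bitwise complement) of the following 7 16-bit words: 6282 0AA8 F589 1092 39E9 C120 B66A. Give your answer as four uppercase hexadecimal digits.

DB44

One's-complement addition (fold any carry out of bit 15 back into bit 0):
  0x6282 + 0x0AA8 = 0x06D2A
  0x6D2A + 0xF589 = 0x162B3 → wrap carry → 0x62B4
  0x62B4 + 0x1092 = 0x07346
  0x7346 + 0x39E9 = 0x0AD2F
  0xAD2F + 0xC120 = 0x16E4F → wrap carry → 0x6E50
  0x6E50 + 0xB66A = 0x124BA → wrap carry → 0x24BB
One's-complement sum = 0x24BB.
Checksum = ~0x24BB & 0xFFFF = 0xDB44.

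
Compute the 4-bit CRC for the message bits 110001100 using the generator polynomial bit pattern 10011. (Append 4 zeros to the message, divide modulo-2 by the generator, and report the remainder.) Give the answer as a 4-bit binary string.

Append 4 zeros: 1100011000000. Divide by 10011 (XOR where the leading bit is 1):
  pos 0: 11000 XOR 10011 = 01011
  pos 1: 10111 XOR 10011 = 00100
  pos 3: 10010 XOR 10011 = 00001
  pos 7: 10000 XOR 10011 = 00011
Remainder (last 4 bits) = 0110. This is the CRC / FCS.

0110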